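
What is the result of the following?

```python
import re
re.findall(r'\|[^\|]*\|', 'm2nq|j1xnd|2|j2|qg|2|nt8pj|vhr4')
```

Matches: at [4:11] → '|j1xnd|'; at [12:16] → '|j2|'; at [18:21] → '|2|'.
Since nothing is captured, `findall` lists the 3 matched substrings directly.

['|j1xnd|', '|j2|', '|2|']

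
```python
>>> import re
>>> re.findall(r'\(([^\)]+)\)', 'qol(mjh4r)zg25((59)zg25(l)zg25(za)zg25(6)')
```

['mjh4r', '(59', 'l', 'za', '6']

Scanning left to right: at [3:10] match '(mjh4r)', group 1 = 'mjh4r'; at [14:19] match '((59)', group 1 = '(59'; at [23:26] match '(l)', group 1 = 'l'; at [30:34] match '(za)', group 1 = 'za'; at [38:41] match '(6)', group 1 = '6'.
`findall` collects group 1 from each match (5 total).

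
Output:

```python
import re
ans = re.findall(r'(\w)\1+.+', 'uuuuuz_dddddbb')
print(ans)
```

['u']

A backreference is literal: `\1` must see the identical characters the first group matched.
Walking the string: at [0:14] match 'uuuuuz_dddddbb', group 1 = 'u'.
With a single group, `findall` returns only what that group captured — 1 item.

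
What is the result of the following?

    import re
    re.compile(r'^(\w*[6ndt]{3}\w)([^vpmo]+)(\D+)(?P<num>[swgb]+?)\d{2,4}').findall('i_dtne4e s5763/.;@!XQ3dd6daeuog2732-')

[('i_dtne', '4e s5763/.;@!XQ3dd6daeu', 'o', 'g')]

Multiple groups make `findall` return tuples — one 4-tuple for the one match.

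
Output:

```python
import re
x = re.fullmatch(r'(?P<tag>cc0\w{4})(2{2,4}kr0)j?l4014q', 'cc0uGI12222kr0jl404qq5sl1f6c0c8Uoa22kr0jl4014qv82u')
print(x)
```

`re.fullmatch` requires the pattern to consume the entire string.
Here the string isn't matched end-to-end, so the call returns None.

None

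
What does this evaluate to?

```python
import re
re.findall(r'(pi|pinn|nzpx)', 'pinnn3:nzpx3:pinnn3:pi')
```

Branches in `(...|...)` are attempted left-to-right; the first branch that allows the whole pattern to succeed is taken.
Because there's exactly one group, `findall` drops the full match and keeps group 1 from each hit.

['pi', 'nzpx', 'pi', 'pi']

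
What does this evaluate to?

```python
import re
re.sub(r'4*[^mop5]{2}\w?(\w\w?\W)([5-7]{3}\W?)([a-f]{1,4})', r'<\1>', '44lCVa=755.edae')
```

'<a=>'

This matches zero or more of the literal '4', then exactly 2 of any character except [mop5], then optionally a word character; then a word character, then optionally a word character, then a non-word character (captured); then exactly 3 of a character in [5-7], then optionally a non-word character (captured); then 1 to 4 of a character in [a-f] (captured).
Matches: at [0:15] → '44lCVa=755.edae'.
Each match is replaced using the text its own group 1 captured.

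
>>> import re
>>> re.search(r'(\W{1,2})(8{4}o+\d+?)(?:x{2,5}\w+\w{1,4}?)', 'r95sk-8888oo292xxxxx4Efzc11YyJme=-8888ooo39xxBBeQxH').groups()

This matches 1 to 2 of a non-word character (captured); then exactly 4 of the literal '8', then one or more of a literal 'o', then one or more of a digit (lazy) (captured); then 2 to 5 of the literal 'x', then one or more of a word character, then 1 to 4 of a word character (lazy) (non-capturing group).
`re.search` tries every starting position until one works.
The match spans [5:32] → '-8888oo292xxxxx4Efzc11YyJme'.
Captured: group 1 = '-', group 2 = '8888oo292'.

('-', '8888oo292')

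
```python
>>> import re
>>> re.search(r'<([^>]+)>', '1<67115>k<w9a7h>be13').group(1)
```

'67115'

`re.search` tries every starting position until one works.
The match spans [1:8] → '<67115>'.
Captured: group 1 = '67115'.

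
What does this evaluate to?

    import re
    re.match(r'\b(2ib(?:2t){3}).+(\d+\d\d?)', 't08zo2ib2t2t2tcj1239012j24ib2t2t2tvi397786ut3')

This matches a word boundary (`\b`, zero-width); then the literal '2ib', then the literal '2t' repeated 3 times (captured); then one or more of any character; then one or more of a digit, then a digit, then optionally a digit (captured).
`re.match` only tries the pattern at the start of the string.
Here position 0 doesn't satisfy it, so the call returns None.

None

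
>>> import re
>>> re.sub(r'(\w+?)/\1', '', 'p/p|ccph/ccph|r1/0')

'||r1/0'

A backreference is literal: `\1` must see the identical characters the first group matched.
`sub` substitutes '' at each match site.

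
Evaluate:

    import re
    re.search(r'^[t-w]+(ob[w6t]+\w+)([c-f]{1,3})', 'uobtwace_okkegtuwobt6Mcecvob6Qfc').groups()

('obtwace_okkegtuwobt6Mcecvob6Qf', 'c')

The match spans [0:32] → 'uobtwace_okkegtuwobt6Mcecvob6Qfc'.
Captured: group 1 = 'obtwace_okkegtuwobt6Mcecvob6Qf', group 2 = 'c'.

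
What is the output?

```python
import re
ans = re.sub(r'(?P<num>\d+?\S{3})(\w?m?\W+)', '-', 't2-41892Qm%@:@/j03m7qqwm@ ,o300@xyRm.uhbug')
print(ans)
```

t2--j03m-o-uhbug

This matches one or more of a digit (lazy), then exactly 3 of a non-whitespace character (captured as 'num'); then optionally a word character, then optionally the literal 'm', then one or more of a non-word character (captured).
Matches: at [3:15] → '41892Qm%@:@/'; at [19:27] → '7qqwm@ ,'; at [28:37] → '300@xyRm.'.
Every occurrence is swapped for '-'.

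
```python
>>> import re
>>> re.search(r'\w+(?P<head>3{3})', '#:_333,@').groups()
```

('333',)

The match spans [2:6] → '_333'.
Captured: group 1 = '333'.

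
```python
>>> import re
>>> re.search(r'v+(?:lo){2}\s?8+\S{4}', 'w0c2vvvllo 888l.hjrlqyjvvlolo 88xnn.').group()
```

Pattern: one or more of the literal 'v', then the literal 'lo' repeated 2 times, then optionally whitespace; then one or more of the literal '8', then exactly 4 of a non-whitespace character.
`search` walks the string left to right and returns the first match it finds.
The match spans [23:36] → 'vvlolo 88xnn.'.

'vvlolo 88xnn.'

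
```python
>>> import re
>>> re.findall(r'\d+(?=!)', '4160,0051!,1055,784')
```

['0051']

The lookaround is zero-width — it requires the adjacent text to match without consuming it, so the asserted text isn't part of the match.
Matches: at [5:9] → '0051'.
With no groups in the pattern, `findall` gives back each whole match — 1 here.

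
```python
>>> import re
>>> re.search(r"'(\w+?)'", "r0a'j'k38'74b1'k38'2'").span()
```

`re.search` scans for the first position where the pattern succeeds.
The match spans [3:6] → "'j'".
Captured: group 1 = 'j'.

(3, 6)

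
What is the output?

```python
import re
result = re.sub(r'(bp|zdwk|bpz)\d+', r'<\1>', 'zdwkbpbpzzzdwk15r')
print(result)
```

Each match is replaced using the text its own group 1 captured.

zdwkbpbpzz<zdwk>r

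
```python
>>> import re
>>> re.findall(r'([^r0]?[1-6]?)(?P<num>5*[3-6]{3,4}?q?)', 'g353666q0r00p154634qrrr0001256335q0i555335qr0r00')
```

Pattern: optionally any character except [r0], then optionally a character in [1-6] (captured); then zero or more of a literal '5', then 3 to 4 of a character in [3-6] (lazy), then optionally the literal 'q' (captured as 'num').
Walking the string: at [0:6] match 'g35366', groups = ('g3', '5366'); at [12:18] match 'p15463', groups = ('p1', '5463'); at [26:32] match '125633', groups = ('12', '5633'); at [35:43] match 'i555335q', groups = ('i5', '55335q').
`findall` packs the 2 group values into a tuple for every match.

[('g3', '5366'), ('p1', '5463'), ('12', '5633'), ('i5', '55335q')]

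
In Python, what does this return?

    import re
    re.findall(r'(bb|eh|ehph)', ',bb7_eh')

['bb', 'eh']

One capturing group, so `findall` returns just the captured substring from each match — 2 in all.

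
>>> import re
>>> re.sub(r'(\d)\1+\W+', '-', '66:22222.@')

`\1` is not a pattern — it's the concrete string captured by group 1, re-applied verbatim.
Each match is replaced by '-'.

'--'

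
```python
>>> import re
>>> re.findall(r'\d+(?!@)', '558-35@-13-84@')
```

['558', '3', '13', '8']

Because the assertion is negative and zero-width, positions next to the forbidden text are skipped.
Walking the string: at [0:3] → '558'; at [4:5] → '3'; at [8:10] → '13'; at [11:12] → '8'.
`findall` yields the raw match text (4 of them) because the pattern has no groups.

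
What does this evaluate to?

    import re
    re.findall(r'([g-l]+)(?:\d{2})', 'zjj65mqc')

['jj']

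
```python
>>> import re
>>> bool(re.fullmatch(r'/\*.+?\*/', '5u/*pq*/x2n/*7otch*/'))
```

`fullmatch` succeeds only if the pattern covers the string from start to end.
Here the string isn't matched end-to-end, so the call returns None, and `bool(None)` is False.

False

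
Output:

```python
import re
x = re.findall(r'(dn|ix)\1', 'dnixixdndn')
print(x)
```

A backreference is literal: `\1` must see the identical characters the first group matched.
Walking the string: at [2:6] match 'ixix', group 1 = 'ix'; at [6:10] match 'dndn', group 1 = 'dn'.
`findall` collects group 1 from each match (2 total).

['ix', 'dn']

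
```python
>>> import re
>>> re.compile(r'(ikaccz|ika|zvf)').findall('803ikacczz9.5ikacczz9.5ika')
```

Alternation isn't longest-match — the leftmost alternative that fits at this position is chosen.
Matches: at [3:9] match 'ikaccz', group 1 = 'ikaccz'; at [13:19] match 'ikaccz', group 1 = 'ikaccz'; at [23:26] match 'ika', group 1 = 'ika'.
One capturing group, so `findall` returns just the captured substring from each match — 3 in all.

['ikaccz', 'ikaccz', 'ika']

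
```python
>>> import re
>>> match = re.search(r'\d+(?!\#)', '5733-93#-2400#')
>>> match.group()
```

The negative lookaround is zero-width — it rules out positions where the adjacent text would match, without consuming anything.
`re.search` tries every starting position until one works.
The match spans [0:4] → '5733'.

'5733'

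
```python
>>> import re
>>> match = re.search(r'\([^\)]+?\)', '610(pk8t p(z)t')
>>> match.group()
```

'(pk8t p(z)'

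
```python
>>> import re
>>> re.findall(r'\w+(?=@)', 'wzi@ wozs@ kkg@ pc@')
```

The `(?=…)`/`(?<=…)` assertion just peeks at neighbouring text; it doesn't advance the match position.
Walking the string: at [0:3] → 'wzi'; at [5:9] → 'wozs'; at [11:14] → 'kkg'; at [16:18] → 'pc'.
With no groups in the pattern, `findall` gives back each whole match — 4 here.

['wzi', 'wozs', 'kkg', 'pc']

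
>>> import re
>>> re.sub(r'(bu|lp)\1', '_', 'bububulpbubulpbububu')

'_bulp_lp_bu'

A backreference is literal: `\1` must see the identical characters the first group matched.
`sub` substitutes '_' at each match site.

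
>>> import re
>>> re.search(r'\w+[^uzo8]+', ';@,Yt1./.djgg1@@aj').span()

(3, 18)

Pattern: one or more of a word character; then one or more of any character except [uzo8].
`re.search` tries every starting position until one works.
The match spans [3:18] → 'Yt1./.djgg1@@aj'.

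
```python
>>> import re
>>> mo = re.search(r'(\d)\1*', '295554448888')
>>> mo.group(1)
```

'2'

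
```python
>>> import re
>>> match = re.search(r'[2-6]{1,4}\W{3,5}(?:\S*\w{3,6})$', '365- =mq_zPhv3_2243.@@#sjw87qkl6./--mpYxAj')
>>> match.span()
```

Pattern: 1 to 4 of a character in [2-6], then 3 to 5 of a non-word character; then zero or more of a non-whitespace character, then 3 to 6 of a word character (non-capturing group); then anchored at the end.
The match spans [0:42] → '365- =mq_zPhv3_2243.@@#sjw87qkl6./--mpYxAj'.

(0, 42)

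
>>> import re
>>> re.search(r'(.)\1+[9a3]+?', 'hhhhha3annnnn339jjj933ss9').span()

(0, 6)

After group 1 captures some text, `\1` only succeeds where that same text appears again.
Unlike `match`, `search` isn't anchored — it looks for the pattern anywhere in the string.
The match spans [0:6] → 'hhhhha'.
Captured: group 1 = 'h'.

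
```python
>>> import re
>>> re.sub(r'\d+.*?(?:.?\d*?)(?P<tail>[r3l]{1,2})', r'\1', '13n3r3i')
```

'3r3i'

The pattern matches one or more of a digit, then zero or more of any character (lazy); then optionally any character, then zero or more of a digit (lazy) (non-capturing group); then 1 to 2 of one of [r3l] (captured as 'tail').
Matches: at [0:5] → '13n3r'.
`\1` in the replacement pulls in group 1's text for each match.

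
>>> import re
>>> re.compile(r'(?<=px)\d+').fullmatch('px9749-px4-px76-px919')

None

`re.fullmatch` requires the pattern to consume the entire string.
Here there's no way to consume every character, so the call returns None.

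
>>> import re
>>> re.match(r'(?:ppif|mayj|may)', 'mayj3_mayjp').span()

`re.match` only tries the pattern at the start of the string.
The match spans [0:4] → 'mayj'.

(0, 4)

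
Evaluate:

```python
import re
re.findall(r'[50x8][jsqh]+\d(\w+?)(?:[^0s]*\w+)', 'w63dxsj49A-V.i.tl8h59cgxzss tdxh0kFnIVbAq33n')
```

Pattern: one of [50x8], then one or more of one of [jsqh], then a digit; then one or more of a word character (lazy) (captured); then zero or more of any character except [0s], then one or more of a word character (non-capturing group).
One capturing group, so `findall` returns just the captured substring from each match — 2 in all.

['9', 'k']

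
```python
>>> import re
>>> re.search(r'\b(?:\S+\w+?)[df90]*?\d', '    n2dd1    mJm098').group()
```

'n2dd1'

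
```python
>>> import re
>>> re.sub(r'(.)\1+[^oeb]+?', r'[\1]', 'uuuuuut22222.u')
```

'[u][2]u'

A backreference is literal: `\1` must see the identical characters the first group matched.
`\1` in the replacement pulls in group 1's text for each match.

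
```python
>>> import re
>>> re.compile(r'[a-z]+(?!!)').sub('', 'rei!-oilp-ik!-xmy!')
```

'i!--k!-y!'

Because the assertion is negative and zero-width, positions next to the forbidden text are skipped.
Matches: at [0:2] → 're'; at [5:9] → 'oilp'; at [10:11] → 'i'; at [14:16] → 'xm'.
`sub` substitutes '' at each match site.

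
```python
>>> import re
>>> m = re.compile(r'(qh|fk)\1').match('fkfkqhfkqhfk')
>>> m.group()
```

With `match`, the pattern is implicitly anchored at the beginning.
The match spans [0:4] → 'fkfk'.

'fkfk'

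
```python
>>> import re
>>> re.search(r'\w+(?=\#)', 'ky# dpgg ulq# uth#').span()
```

(0, 2)

The `(?=…)`/`(?<=…)` assertion just peeks at neighbouring text; it doesn't advance the match position.
The match spans [0:2] → 'ky'.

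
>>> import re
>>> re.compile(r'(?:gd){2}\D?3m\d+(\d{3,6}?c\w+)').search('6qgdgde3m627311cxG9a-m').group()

'gdgde3m627311cxG9a'

Pattern: the literal 'gd' repeated 2 times, then optionally a non-digit; then the literal '3m', then one or more of a digit; then 3 to 6 of a digit (lazy), then a literal 'c', then one or more of a word character (captured).
Unlike `match`, `search` isn't anchored — it looks for the pattern anywhere in the string.
The match spans [2:20] → 'gdgde3m627311cxG9a'.
Captured: group 1 = '311cxG9a'.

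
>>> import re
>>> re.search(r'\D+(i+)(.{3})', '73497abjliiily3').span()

(5, 15)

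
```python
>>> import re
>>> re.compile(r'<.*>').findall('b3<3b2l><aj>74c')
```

['<3b2l><aj>']

Walking the string: at [2:12] → '<3b2l><aj>'.
With no groups in the pattern, `findall` gives back each whole match — 1 here.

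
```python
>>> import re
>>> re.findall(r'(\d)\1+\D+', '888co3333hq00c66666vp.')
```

['8', '3', '0', '6']

The backreference `\1` re-matches whatever the first group consumed, character for character.
Walking the string: at [0:5] match '888co', group 1 = '8'; at [5:11] match '3333hq', group 1 = '3'; at [11:14] match '00c', group 1 = '0'; at [14:22] match '66666vp.', group 1 = '6'.
Because there's exactly one group, `findall` drops the full match and keeps group 1 from each hit.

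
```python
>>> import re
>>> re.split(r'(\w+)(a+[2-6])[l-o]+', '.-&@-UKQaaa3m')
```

['.-&@-', 'UKQaa', 'a3', '']

With a capturing group present, the delimiter's captured portion is kept in the result list.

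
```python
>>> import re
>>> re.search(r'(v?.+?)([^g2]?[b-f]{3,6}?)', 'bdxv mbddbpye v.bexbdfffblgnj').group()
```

'bdxv mbdd'

Pattern: optionally the literal 'v', then one or more of any character (lazy) (captured); then optionally any character except [g2], then 3 to 6 of a character in [b-f] (lazy) (captured).
Unlike `match`, `search` isn't anchored — it looks for the pattern anywhere in the string.
The match spans [0:9] → 'bdxv mbdd'.
Captured: group 1 = 'bdxv ', group 2 = 'mbdd'.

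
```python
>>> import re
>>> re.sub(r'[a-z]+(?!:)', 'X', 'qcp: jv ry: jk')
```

'Xp: X Xy: X'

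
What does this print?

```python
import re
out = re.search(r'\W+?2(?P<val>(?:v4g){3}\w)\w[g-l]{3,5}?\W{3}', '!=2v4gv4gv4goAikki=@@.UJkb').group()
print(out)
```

The match spans [0:21] → '!=2v4gv4gv4goAikki=@@'.

!=2v4gv4gv4goAikki=@@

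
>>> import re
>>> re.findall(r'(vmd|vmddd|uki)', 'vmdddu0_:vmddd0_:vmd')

Alternation isn't longest-match — the leftmost alternative that fits at this position is chosen.
Scanning left to right: at [0:3] match 'vmd', group 1 = 'vmd'; at [9:12] match 'vmd', group 1 = 'vmd'; at [17:20] match 'vmd', group 1 = 'vmd'.
`findall` collects group 1 from each match (3 total).

['vmd', 'vmd', 'vmd']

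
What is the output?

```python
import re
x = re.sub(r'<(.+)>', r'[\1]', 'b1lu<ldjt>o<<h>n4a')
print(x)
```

b1lu[ldjt>o<<h]n4a

Each match is replaced using the text its own group 1 captured.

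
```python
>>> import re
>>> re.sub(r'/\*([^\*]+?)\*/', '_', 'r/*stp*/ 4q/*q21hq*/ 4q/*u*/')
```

'r_ 4q_ 4q_'

Each match is replaced by '_'.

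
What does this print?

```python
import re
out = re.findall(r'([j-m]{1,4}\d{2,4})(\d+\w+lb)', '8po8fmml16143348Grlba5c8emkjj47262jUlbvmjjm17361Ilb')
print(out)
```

[('mml1614', '3348Grlba5c8emkjj47262jUlbvmjjm17361Ilb')]

Pattern: 1 to 4 of a character in [j-m], then 2 to 4 of a digit (captured); then one or more of a digit, then one or more of a word character, then the literal 'lb' (captured).
Walking the string: at [5:51] match 'mml16143348Grlba5c8emkjj47262jUlbvmjjm17361Ilb', groups = ('mml1614', '3348Grlba5c8emkjj47262jUlbvmjjm17361Ilb').
With 2 capturing groups, `findall` returns a 2-tuple per match.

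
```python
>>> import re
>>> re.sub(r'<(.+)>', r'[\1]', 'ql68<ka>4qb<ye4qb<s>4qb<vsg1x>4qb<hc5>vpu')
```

'ql68[ka>4qb<ye4qb<s>4qb<vsg1x>4qb<hc5]vpu'

Each match is replaced using the text its own group 1 captured.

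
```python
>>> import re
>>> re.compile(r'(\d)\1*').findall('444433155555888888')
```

['4', '3', '1', '5', '8']

The backreference `\1` re-matches whatever the first group consumed, character for character.
Walking the string: at [0:4] match '4444', group 1 = '4'; at [4:6] match '33', group 1 = '3'; at [6:7] match '1', group 1 = '1'; at [7:12] match '55555', group 1 = '5'; at [12:18] match '888888', group 1 = '8'.
With a single group, `findall` returns only what that group captured — 5 items.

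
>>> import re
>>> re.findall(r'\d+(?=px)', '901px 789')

The `(?=…)`/`(?<=…)` assertion just peeks at neighbouring text; it doesn't advance the match position.
No capturing groups, so `findall` returns the 1 full match string.

['901']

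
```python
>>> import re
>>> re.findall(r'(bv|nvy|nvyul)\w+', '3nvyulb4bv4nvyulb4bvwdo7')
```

Alternation tries branches left to right and keeps the first one that lets the overall match succeed at that position.
Matches: at [1:24] match 'nvyulb4bv4nvyulb4bvwdo7', group 1 = 'nvy'.
Because there's exactly one group, `findall` drops the full match and keeps group 1 from the one hit.

['nvy']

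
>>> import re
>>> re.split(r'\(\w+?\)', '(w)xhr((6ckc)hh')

['', 'xhr(', 'hh']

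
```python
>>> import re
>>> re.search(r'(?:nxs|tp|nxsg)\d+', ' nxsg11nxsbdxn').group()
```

'nxsg11'

`re.search` scans for the first position where the pattern succeeds.
The match spans [1:7] → 'nxsg11'.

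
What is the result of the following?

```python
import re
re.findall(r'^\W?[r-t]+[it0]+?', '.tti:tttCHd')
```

['.tti']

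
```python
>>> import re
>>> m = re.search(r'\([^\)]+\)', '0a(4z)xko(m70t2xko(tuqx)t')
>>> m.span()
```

`search` walks the string left to right and returns the first match it finds.
The match spans [2:6] → '(4z)'.

(2, 6)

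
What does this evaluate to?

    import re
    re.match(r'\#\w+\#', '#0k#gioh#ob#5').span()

`match` is anchored at position 0; if the pattern doesn't fit there, it returns None.
The match spans [0:4] → '#0k#'.

(0, 4)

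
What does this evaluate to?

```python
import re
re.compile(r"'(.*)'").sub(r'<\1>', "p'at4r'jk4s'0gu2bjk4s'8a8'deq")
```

Matches: at [1:26] → "'at4r'jk4s'0gu2bjk4s'8a8'".
The replacement refers to a captured group, so each match is rewritten using its own captured text.

"p<at4r'jk4s'0gu2bjk4s'8a8>deq"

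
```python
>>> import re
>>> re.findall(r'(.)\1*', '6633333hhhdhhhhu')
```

A backreference is literal: `\1` must see the identical characters the first group matched.
Scanning left to right: at [0:2] match '66', group 1 = '6'; at [2:7] match '33333', group 1 = '3'; at [7:10] match 'hhh', group 1 = 'h'; at [10:11] match 'd', group 1 = 'd'; at [11:15] match 'hhhh', group 1 = 'h'; ….
`findall` collects group 1 from each match (6 total).

['6', '3', 'h', 'd', 'h', 'u']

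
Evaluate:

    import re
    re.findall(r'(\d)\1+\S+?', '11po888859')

['1', '8']

`\1` is not a pattern — it's the concrete string captured by group 1, re-applied verbatim.
Matches: at [0:3] match '11p', group 1 = '1'; at [4:9] match '88885', group 1 = '8'.
Because there's exactly one group, `findall` drops the full match and keeps group 1 from each hit.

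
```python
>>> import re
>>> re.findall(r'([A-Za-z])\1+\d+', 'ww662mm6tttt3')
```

['w', 'm', 't']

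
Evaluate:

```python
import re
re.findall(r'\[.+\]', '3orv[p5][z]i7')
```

['[p5][z]']

No capturing groups, so `findall` returns the 1 full match string.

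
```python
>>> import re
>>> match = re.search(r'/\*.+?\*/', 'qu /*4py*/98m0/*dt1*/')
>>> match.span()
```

(3, 10)

A `+?`/`*?`/`{m,n}?` starts at its minimum and grows only as far as needed for what follows to match.
The match spans [3:10] → '/*4py*/'.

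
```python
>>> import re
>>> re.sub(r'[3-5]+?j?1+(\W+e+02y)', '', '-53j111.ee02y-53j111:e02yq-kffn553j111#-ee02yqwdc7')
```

'--q-kffnqwdc7'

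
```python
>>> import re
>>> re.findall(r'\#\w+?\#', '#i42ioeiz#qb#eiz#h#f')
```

['#i42ioeiz#', '#eiz#']

Scanning left to right: at [0:10] → '#i42ioeiz#'; at [12:17] → '#eiz#'.
`findall` yields the raw match text (2 of them) because the pattern has no groups.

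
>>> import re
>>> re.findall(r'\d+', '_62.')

The pattern matches one or more of a digit.
Matches: at [1:3] → '62'.
Since nothing is captured, `findall` lists the 1 matched substring directly.

['62']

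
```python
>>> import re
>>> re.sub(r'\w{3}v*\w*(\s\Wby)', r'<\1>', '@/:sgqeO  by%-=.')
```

Pattern: exactly 3 of a word character; then zero or more of the literal 'v', then zero or more of a word character; then whitespace, then a non-word character, then the literal 'by' (captured).
Matches: at [3:12] → 'sgqeO  by'.
Each match is replaced using the text its own group 1 captured.

'@/:<  by>%-=.'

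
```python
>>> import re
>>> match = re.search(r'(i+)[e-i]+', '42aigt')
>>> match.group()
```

'ig'

Pattern: one or more of a literal 'i' (captured); then one or more of a character in [e-i].
`re.search` tries every starting position until one works.
The match spans [3:5] → 'ig'.
Captured: group 1 = 'i'.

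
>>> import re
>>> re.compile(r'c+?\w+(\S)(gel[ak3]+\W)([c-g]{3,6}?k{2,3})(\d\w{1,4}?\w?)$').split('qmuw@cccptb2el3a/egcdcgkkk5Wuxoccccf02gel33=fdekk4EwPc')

['qmuw@cccptb2el3a/eg', '2', 'gel33=', 'fdekk', '4EwPc', '']

Because the pattern has a capturing group, `split` also inserts each captured text between the pieces.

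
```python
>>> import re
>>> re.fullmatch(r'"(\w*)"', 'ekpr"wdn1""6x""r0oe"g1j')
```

None

`re.fullmatch` is like wrapping the pattern in `^…$` (in single-line mode).
Here there's no way to consume every character, so the call returns None.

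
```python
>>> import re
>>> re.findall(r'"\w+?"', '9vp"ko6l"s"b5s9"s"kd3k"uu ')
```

['"ko6l"', '"b5s9"', '"kd3k"']

Since nothing is captured, `findall` lists the 3 matched substrings directly.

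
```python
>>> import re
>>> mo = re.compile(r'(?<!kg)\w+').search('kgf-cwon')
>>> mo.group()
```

'kgf'

The negative lookahead/lookbehind blocks any match where the forbidden context is present.
Unlike `match`, `search` isn't anchored — it looks for the pattern anywhere in the string.
The match spans [0:3] → 'kgf'.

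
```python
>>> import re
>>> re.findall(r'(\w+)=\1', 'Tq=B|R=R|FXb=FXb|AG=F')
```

`\1` is not a pattern — it's the concrete string captured by group 1, re-applied verbatim.
`findall` collects group 1 from each match (2 total).

['R', 'FXb']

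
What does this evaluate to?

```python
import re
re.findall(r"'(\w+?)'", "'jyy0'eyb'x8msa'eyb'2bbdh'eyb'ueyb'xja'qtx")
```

['jyy0', 'x8msa', '2bbdh', 'ueyb']

Scanning left to right: at [0:6] match "'jyy0'", group 1 = 'jyy0'; at [9:16] match "'x8msa'", group 1 = 'x8msa'; at [19:26] match "'2bbdh'", group 1 = '2bbdh'; at [29:35] match "'ueyb'", group 1 = 'ueyb'.
One capturing group, so `findall` returns just the captured substring from each match — 4 in all.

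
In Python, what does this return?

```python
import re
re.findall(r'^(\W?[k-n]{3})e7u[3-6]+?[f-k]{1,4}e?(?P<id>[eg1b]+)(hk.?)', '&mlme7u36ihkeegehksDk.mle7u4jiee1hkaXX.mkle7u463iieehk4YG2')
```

[('&mlm', 'ege', 'hks')]

This matches anchored at the start of the string; then optionally a non-word character, then exactly 3 of a character in [k-n] (captured); then the literal 'e7u', then one or more of a character in [3-6] (lazy); then 1 to 4 of a character in [f-k], then optionally a literal 'e'; then one or more of one of [eg1b] (captured as 'id'); then the literal 'hk', then optionally any character (captured).
Scanning left to right: at [0:19] match '&mlme7u36ihkeegehks', groups = ('&mlm', 'ege', 'hks').
3 groups means the one result is a tuple of 3 captured strings — 1 here.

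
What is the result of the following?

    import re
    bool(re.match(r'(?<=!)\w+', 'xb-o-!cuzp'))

`re.match` won't scan ahead — the pattern has to work from the very first character.
Here the pattern fails at index 0, so the call returns None, and `bool(None)` is False.

False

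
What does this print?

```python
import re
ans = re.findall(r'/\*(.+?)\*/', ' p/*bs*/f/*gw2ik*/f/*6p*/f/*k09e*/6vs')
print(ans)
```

The `?` after the quantifier makes it lazy — it takes as little as possible before letting the rest of the pattern try.
Walking the string: at [2:8] match '/*bs*/', group 1 = 'bs'; at [9:18] match '/*gw2ik*/', group 1 = 'gw2ik'; at [19:25] match '/*6p*/', group 1 = '6p'; at [26:34] match '/*k09e*/', group 1 = 'k09e'.
With a single group, `findall` returns only what that group captured — 4 items.

['bs', 'gw2ik', '6p', 'k09e']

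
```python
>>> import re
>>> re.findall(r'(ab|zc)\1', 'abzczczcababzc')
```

['zc', 'ab']

`\1` is not a pattern — it's the concrete string captured by group 1, re-applied verbatim.
Matches: at [2:6] match 'zczc', group 1 = 'zc'; at [8:12] match 'abab', group 1 = 'ab'.
With a single group, `findall` returns only what that group captured — 2 items.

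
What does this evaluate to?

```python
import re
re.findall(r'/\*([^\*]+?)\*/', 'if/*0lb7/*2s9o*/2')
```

Walking the string: at [8:16] match '/*2s9o*/', group 1 = '2s9o'.
One capturing group, so `findall` returns just the captured substring from the one match — 1 in all.

['2s9o']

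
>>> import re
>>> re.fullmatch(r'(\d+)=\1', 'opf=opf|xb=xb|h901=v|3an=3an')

`re.fullmatch` requires the pattern to consume the entire string.
Here the pattern can't cover the whole string, so the call returns None.

None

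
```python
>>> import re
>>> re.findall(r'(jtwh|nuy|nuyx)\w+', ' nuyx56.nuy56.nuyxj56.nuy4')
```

['nuy', 'nuy', 'nuy', 'nuy']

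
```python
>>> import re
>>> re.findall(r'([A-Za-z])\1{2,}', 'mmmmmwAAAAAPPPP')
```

`\1` has to match the exact text group 1 already captured.
With a single group, `findall` returns only what that group captured — 3 items.

['m', 'A', 'P']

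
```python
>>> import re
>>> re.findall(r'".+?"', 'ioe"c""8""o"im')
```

['"c"', '"8"', '"o"']

The `?` after the quantifier makes it lazy — it takes as little as possible before letting the rest of the pattern try.
Matches: at [3:6] → '"c"'; at [6:9] → '"8"'; at [9:12] → '"o"'.
Since nothing is captured, `findall` lists the 3 matched substrings directly.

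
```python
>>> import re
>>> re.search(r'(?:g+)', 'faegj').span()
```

(3, 4)

The pattern matches one or more of a literal 'g' (non-capturing group).
Unlike `match`, `search` isn't anchored — it looks for the pattern anywhere in the string.
The match spans [3:4] → 'g'.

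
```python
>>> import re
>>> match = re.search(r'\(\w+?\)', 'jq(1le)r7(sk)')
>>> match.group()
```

'(1le)'

Unlike `match`, `search` isn't anchored — it looks for the pattern anywhere in the string.
The match spans [2:7] → '(1le)'.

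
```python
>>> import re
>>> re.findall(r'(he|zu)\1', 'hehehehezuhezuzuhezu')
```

A backreference is literal: `\1` must see the identical characters the first group matched.
Scanning left to right: at [0:4] match 'hehe', group 1 = 'he'; at [4:8] match 'hehe', group 1 = 'he'; at [12:16] match 'zuzu', group 1 = 'zu'.
With a single group, `findall` returns only what that group captured — 3 items.

['he', 'he', 'zu']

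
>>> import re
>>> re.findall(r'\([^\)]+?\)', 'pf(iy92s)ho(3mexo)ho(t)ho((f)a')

['(iy92s)', '(3mexo)', '(t)', '((f)']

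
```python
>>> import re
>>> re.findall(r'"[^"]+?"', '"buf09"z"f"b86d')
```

Matches: at [0:7] → '"buf09"'; at [8:11] → '"f"'.
`findall` yields the raw match text (2 of them) because the pattern has no groups.

['"buf09"', '"f"']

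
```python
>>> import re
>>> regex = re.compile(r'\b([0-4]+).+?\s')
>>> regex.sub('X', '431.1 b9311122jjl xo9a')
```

'Xb9311122jjl xo9a'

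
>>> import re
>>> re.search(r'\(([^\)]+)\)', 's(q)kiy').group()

`re.search` tries every starting position until one works.
The match spans [1:4] → '(q)'.
Captured: group 1 = 'q'.

'(q)'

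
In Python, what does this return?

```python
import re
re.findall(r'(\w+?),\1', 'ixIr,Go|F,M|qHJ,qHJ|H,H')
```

`\1` is not a pattern — it's the concrete string captured by group 1, re-applied verbatim.
Scanning left to right: at [12:19] match 'qHJ,qHJ', group 1 = 'qHJ'; at [20:23] match 'H,H', group 1 = 'H'.
`findall` collects group 1 from each match (2 total).

['qHJ', 'H']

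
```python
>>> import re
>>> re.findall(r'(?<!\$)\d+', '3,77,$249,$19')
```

['3', '77', '49', '9']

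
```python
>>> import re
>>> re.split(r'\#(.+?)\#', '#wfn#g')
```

Matches to split on: at [0:5] → '#wfn#'.
Because the pattern has a capturing group, `split` also inserts each captured text between the pieces.

['', 'wfn', 'g']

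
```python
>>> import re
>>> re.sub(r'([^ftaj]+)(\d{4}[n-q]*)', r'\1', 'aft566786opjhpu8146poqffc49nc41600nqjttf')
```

'aft56jhpuffc49nc4jttf'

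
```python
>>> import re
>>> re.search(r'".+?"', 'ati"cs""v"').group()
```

'"cs"'

The match spans [3:7] → '"cs"'.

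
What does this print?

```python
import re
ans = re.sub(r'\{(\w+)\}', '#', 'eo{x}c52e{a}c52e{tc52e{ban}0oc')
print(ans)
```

eo#c52e#c52e{tc52e#0oc

Every occurrence is swapped for '#'.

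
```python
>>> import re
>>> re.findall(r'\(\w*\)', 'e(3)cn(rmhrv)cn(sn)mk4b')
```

Scanning left to right: at [1:4] → '(3)'; at [6:13] → '(rmhrv)'; at [15:19] → '(sn)'.
`findall` yields the raw match text (3 of them) because the pattern has no groups.

['(3)', '(rmhrv)', '(sn)']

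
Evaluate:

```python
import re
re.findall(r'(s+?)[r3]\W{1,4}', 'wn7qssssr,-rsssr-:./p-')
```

Pattern: one or more of a literal 's' (lazy) (captured); then one of [r3], then 1 to 4 of a non-word character.
Scanning left to right: at [4:11] match 'ssssr,-', group 1 = 'ssss'; at [12:20] match 'sssr-:./', group 1 = 'sss'.
`findall` collects group 1 from each match (2 total).

['ssss', 'sss']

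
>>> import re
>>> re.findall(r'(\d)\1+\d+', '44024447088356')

['4']

`\1` is not a pattern — it's the concrete string captured by group 1, re-applied verbatim.
One capturing group, so `findall` returns just the captured substring from the one match — 1 in all.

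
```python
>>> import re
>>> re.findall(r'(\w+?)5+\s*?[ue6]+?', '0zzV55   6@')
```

['0zzV']

Pattern: one or more of a word character (lazy) (captured); then one or more of the literal '5', then zero or more of whitespace (lazy), then one or more of one of [ue6] (lazy).
A `+?`/`*?`/`{m,n}?` starts at its minimum and grows only as far as needed for what follows to match.
Scanning left to right: at [0:10] match '0zzV55   6', group 1 = '0zzV'.
Because there's exactly one group, `findall` drops the full match and keeps group 1 from the one hit.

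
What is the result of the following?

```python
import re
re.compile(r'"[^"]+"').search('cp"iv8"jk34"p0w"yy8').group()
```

'"iv8"'

Unlike `match`, `search` isn't anchored — it looks for the pattern anywhere in the string.
The match spans [2:7] → '"iv8"'.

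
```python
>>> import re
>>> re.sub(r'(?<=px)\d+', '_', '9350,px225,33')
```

'9350,px_,33'

Because the assertion is zero-width, the text it checks is not consumed and won't appear in the result.
Matches: at [7:10] → '225'.
Every occurrence is swapped for '_'.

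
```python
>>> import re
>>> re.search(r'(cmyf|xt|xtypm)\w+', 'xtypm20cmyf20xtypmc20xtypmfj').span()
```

(0, 28)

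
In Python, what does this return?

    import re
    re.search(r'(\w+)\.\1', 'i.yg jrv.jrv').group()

The backreference `\1` re-matches whatever the first group consumed, character for character.
The match spans [5:12] → 'jrv.jrv'.

'jrv.jrv'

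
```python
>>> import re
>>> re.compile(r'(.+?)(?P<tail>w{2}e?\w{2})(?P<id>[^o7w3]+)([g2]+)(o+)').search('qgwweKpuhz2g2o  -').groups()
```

('qg', 'wweKp', 'uhz2g', '2', 'o')

The match spans [0:14] → 'qgwweKpuhz2g2o'.
Captured: group 1 = 'qg', group 2 = 'wweKp', group 3 = 'uhz2g', group 4 = '2', group 5 = 'o'.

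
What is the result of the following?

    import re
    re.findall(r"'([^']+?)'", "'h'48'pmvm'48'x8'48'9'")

Scanning left to right: at [0:3] match "'h'", group 1 = 'h'; at [5:11] match "'pmvm'", group 1 = 'pmvm'; at [13:17] match "'x8'", group 1 = 'x8'; at [19:22] match "'9'", group 1 = '9'.
`findall` collects group 1 from each match (4 total).

['h', 'pmvm', 'x8', '9']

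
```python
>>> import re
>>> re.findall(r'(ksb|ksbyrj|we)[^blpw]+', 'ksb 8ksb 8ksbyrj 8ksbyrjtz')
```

Alternation isn't longest-match — the leftmost alternative that fits at this position is chosen.
Scanning left to right: at [0:7] match 'ksb 8ks', group 1 = 'ksb'; at [10:20] match 'ksbyrj 8ks', group 1 = 'ksb'.
One capturing group, so `findall` returns just the captured substring from each match — 2 in all.

['ksb', 'ksb']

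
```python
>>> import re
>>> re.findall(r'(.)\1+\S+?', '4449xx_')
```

['4', 'x']

`\1` is not a pattern — it's the concrete string captured by group 1, re-applied verbatim.
Matches: at [0:4] match '4449', group 1 = '4'; at [4:7] match 'xx_', group 1 = 'x'.
`findall` collects group 1 from each match (2 total).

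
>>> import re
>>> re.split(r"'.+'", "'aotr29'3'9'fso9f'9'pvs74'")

['', '']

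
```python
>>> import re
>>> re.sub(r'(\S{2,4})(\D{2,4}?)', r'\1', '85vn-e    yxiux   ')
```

Because the quantifier is non-greedy, it stops expanding at the earliest point where the rest of the pattern can succeed.
The replacement refers to a captured group, so each match is rewritten using its own captured text.

'85vn    yxiu  '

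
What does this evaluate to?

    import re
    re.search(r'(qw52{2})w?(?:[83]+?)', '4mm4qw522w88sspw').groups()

Pattern: the literal 'qw5', then exactly 2 of a literal '2' (captured); then optionally a literal 'w'; then one or more of one of [83] (lazy) (non-capturing group).
With the lazy modifier that quantifier settles for the fewest repetitions that let the rest of the pattern succeed (the atoms after it are unaffected and can still be greedy).
`re.search` scans for the first position where the pattern succeeds.
The match spans [4:11] → 'qw522w8'.
Captured: group 1 = 'qw522'.

('qw522',)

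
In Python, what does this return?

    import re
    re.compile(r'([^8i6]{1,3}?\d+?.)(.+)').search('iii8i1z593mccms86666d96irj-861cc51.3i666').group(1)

'1z59'

The pattern matches 1 to 3 of any character except [8i6] (lazy), then one or more of a digit (lazy), then any character (captured); then one or more of any character (captured).
`re.search` scans for the first position where the pattern succeeds.
The match spans [5:40] → '1z593mccms86666d96irj-861cc51.3i666'.
Captured: group 1 = '1z59', group 2 = '3mccms86666d96irj-861cc51.3i666'.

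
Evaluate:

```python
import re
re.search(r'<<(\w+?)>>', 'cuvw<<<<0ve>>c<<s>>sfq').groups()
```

('0ve',)

Unlike `match`, `search` isn't anchored — it looks for the pattern anywhere in the string.
The match spans [6:13] → '<<0ve>>'.
Captured: group 1 = '0ve'.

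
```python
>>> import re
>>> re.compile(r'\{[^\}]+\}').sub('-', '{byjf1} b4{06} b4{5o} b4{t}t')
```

'- b4- b4- b4-t'

Matches: at [0:7] → '{byjf1}'; at [10:14] → '{06}'; at [17:21] → '{5o}'; at [24:27] → '{t}'.
Every occurrence is swapped for '-'.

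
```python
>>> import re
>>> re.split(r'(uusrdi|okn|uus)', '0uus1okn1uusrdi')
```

['0', 'uus', '1', 'okn', '1', 'uusrdi', '']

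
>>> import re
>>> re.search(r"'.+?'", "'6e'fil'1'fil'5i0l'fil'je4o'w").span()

(0, 4)

Lazy quantifiers expand one character at a time until the remainder of the pattern can match.
Unlike `match`, `search` isn't anchored — it looks for the pattern anywhere in the string.
The match spans [0:4] → "'6e'".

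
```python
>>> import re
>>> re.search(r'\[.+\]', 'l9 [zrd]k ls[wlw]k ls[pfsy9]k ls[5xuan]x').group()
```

The match spans [3:39] → '[zrd]k ls[wlw]k ls[pfsy9]k ls[5xuan]'.

'[zrd]k ls[wlw]k ls[pfsy9]k ls[5xuan]'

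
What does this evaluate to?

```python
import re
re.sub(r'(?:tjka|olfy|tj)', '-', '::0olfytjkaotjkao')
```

'::0--o-o'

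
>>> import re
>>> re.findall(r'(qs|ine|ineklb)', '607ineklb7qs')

`|` is ordered: at each position the engine commits to the first alternative that works.
Because there's exactly one group, `findall` drops the full match and keeps group 1 from each hit.

['ine', 'qs']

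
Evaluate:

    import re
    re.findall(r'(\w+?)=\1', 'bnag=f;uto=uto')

After group 1 captures some text, `\1` only succeeds where that same text appears again.
Because there's exactly one group, `findall` drops the full match and keeps group 1 from the one hit.

['uto']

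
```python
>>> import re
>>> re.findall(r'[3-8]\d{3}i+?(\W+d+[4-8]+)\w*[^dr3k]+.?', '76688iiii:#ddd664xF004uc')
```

[':#ddd664']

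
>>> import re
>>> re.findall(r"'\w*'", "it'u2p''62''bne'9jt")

Scanning left to right: at [2:7] → "'u2p'"; at [7:11] → "'62'"; at [11:16] → "'bne'".
`findall` yields the raw match text (3 of them) because the pattern has no groups.

["'u2p'", "'62'", "'bne'"]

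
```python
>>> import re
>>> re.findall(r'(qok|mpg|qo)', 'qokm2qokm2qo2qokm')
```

Alternation tries branches left to right and keeps the first one that lets the overall match succeed at that position.
Because there's exactly one group, `findall` drops the full match and keeps group 1 from each hit.

['qok', 'qok', 'qo', 'qok']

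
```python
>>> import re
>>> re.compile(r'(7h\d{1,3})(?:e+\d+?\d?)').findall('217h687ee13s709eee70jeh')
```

['7h687']

Pattern: the literal '7h', then 1 to 3 of a digit (captured); then one or more of a literal 'e', then one or more of a digit (lazy), then optionally a digit (non-capturing group).
Walking the string: at [2:11] match '7h687ee13', group 1 = '7h687'.
One capturing group, so `findall` returns just the captured substring from the one match — 1 in all.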